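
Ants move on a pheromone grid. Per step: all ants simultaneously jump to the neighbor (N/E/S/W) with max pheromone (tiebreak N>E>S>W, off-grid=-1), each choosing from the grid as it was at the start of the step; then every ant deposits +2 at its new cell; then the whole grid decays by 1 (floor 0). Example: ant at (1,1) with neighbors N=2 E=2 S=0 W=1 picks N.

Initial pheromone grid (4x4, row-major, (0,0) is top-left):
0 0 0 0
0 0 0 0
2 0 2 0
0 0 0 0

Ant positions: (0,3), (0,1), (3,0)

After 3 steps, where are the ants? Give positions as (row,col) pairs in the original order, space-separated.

Step 1: ant0:(0,3)->S->(1,3) | ant1:(0,1)->E->(0,2) | ant2:(3,0)->N->(2,0)
  grid max=3 at (2,0)
Step 2: ant0:(1,3)->N->(0,3) | ant1:(0,2)->E->(0,3) | ant2:(2,0)->N->(1,0)
  grid max=3 at (0,3)
Step 3: ant0:(0,3)->S->(1,3) | ant1:(0,3)->S->(1,3) | ant2:(1,0)->S->(2,0)
  grid max=3 at (1,3)

(1,3) (1,3) (2,0)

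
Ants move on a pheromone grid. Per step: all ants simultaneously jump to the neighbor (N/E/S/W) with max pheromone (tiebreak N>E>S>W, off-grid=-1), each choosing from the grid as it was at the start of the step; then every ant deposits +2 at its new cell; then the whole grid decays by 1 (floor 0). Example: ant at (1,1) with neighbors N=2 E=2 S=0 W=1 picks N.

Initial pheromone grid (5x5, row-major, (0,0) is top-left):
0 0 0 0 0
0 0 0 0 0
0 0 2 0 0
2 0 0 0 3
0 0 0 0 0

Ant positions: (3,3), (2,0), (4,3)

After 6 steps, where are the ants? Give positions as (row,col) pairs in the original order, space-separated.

Step 1: ant0:(3,3)->E->(3,4) | ant1:(2,0)->S->(3,0) | ant2:(4,3)->N->(3,3)
  grid max=4 at (3,4)
Step 2: ant0:(3,4)->W->(3,3) | ant1:(3,0)->N->(2,0) | ant2:(3,3)->E->(3,4)
  grid max=5 at (3,4)
Step 3: ant0:(3,3)->E->(3,4) | ant1:(2,0)->S->(3,0) | ant2:(3,4)->W->(3,3)
  grid max=6 at (3,4)
Step 4: ant0:(3,4)->W->(3,3) | ant1:(3,0)->N->(2,0) | ant2:(3,3)->E->(3,4)
  grid max=7 at (3,4)
Step 5: ant0:(3,3)->E->(3,4) | ant1:(2,0)->S->(3,0) | ant2:(3,4)->W->(3,3)
  grid max=8 at (3,4)
Step 6: ant0:(3,4)->W->(3,3) | ant1:(3,0)->N->(2,0) | ant2:(3,3)->E->(3,4)
  grid max=9 at (3,4)

(3,3) (2,0) (3,4)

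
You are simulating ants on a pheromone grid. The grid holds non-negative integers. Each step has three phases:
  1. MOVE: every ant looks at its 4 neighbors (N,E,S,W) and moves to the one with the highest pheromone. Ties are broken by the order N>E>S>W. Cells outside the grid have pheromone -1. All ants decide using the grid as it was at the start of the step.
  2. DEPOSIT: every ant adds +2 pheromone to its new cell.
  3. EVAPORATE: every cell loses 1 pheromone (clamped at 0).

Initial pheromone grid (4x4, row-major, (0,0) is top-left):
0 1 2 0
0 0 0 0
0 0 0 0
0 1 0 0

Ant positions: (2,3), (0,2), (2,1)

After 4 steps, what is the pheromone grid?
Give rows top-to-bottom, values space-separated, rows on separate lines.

After step 1: ants at (1,3),(0,1),(3,1)
  0 2 1 0
  0 0 0 1
  0 0 0 0
  0 2 0 0
After step 2: ants at (0,3),(0,2),(2,1)
  0 1 2 1
  0 0 0 0
  0 1 0 0
  0 1 0 0
After step 3: ants at (0,2),(0,3),(3,1)
  0 0 3 2
  0 0 0 0
  0 0 0 0
  0 2 0 0
After step 4: ants at (0,3),(0,2),(2,1)
  0 0 4 3
  0 0 0 0
  0 1 0 0
  0 1 0 0

0 0 4 3
0 0 0 0
0 1 0 0
0 1 0 0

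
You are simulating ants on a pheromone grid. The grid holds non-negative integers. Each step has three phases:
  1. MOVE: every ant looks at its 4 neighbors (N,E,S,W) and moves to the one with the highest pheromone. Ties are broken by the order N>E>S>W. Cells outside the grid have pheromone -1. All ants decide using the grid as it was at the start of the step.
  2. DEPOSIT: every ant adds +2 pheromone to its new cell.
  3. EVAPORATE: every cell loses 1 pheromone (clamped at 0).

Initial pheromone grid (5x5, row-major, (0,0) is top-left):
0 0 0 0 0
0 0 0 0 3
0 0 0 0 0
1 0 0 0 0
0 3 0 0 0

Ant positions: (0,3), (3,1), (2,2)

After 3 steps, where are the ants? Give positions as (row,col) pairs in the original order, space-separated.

Step 1: ant0:(0,3)->E->(0,4) | ant1:(3,1)->S->(4,1) | ant2:(2,2)->N->(1,2)
  grid max=4 at (4,1)
Step 2: ant0:(0,4)->S->(1,4) | ant1:(4,1)->N->(3,1) | ant2:(1,2)->N->(0,2)
  grid max=3 at (1,4)
Step 3: ant0:(1,4)->N->(0,4) | ant1:(3,1)->S->(4,1) | ant2:(0,2)->E->(0,3)
  grid max=4 at (4,1)

(0,4) (4,1) (0,3)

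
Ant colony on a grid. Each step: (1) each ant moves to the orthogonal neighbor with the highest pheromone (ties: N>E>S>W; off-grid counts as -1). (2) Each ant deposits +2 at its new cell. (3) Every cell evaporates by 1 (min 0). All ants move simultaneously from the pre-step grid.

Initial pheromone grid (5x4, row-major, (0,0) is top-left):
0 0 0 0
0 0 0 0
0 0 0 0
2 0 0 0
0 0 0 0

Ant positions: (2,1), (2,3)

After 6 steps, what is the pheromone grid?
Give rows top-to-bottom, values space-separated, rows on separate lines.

After step 1: ants at (1,1),(1,3)
  0 0 0 0
  0 1 0 1
  0 0 0 0
  1 0 0 0
  0 0 0 0
After step 2: ants at (0,1),(0,3)
  0 1 0 1
  0 0 0 0
  0 0 0 0
  0 0 0 0
  0 0 0 0
After step 3: ants at (0,2),(1,3)
  0 0 1 0
  0 0 0 1
  0 0 0 0
  0 0 0 0
  0 0 0 0
After step 4: ants at (0,3),(0,3)
  0 0 0 3
  0 0 0 0
  0 0 0 0
  0 0 0 0
  0 0 0 0
After step 5: ants at (1,3),(1,3)
  0 0 0 2
  0 0 0 3
  0 0 0 0
  0 0 0 0
  0 0 0 0
After step 6: ants at (0,3),(0,3)
  0 0 0 5
  0 0 0 2
  0 0 0 0
  0 0 0 0
  0 0 0 0

0 0 0 5
0 0 0 2
0 0 0 0
0 0 0 0
0 0 0 0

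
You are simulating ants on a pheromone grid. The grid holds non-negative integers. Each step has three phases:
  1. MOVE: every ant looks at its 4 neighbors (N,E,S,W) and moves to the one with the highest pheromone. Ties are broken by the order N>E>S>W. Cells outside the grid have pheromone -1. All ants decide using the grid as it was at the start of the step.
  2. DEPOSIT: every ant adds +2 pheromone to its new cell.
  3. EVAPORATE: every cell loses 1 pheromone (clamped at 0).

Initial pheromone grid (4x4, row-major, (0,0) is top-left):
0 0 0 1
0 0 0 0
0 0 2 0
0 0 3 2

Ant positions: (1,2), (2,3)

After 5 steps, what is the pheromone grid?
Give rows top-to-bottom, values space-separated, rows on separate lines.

After step 1: ants at (2,2),(3,3)
  0 0 0 0
  0 0 0 0
  0 0 3 0
  0 0 2 3
After step 2: ants at (3,2),(3,2)
  0 0 0 0
  0 0 0 0
  0 0 2 0
  0 0 5 2
After step 3: ants at (2,2),(2,2)
  0 0 0 0
  0 0 0 0
  0 0 5 0
  0 0 4 1
After step 4: ants at (3,2),(3,2)
  0 0 0 0
  0 0 0 0
  0 0 4 0
  0 0 7 0
After step 5: ants at (2,2),(2,2)
  0 0 0 0
  0 0 0 0
  0 0 7 0
  0 0 6 0

0 0 0 0
0 0 0 0
0 0 7 0
0 0 6 0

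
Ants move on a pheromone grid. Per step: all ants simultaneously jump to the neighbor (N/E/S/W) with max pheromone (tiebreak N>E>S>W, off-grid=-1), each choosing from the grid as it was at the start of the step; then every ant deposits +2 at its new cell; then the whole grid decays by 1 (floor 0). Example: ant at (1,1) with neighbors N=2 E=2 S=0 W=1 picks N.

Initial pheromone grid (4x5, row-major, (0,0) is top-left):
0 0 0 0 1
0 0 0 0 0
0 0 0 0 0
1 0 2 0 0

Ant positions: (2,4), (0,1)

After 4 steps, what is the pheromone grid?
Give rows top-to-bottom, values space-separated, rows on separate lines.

After step 1: ants at (1,4),(0,2)
  0 0 1 0 0
  0 0 0 0 1
  0 0 0 0 0
  0 0 1 0 0
After step 2: ants at (0,4),(0,3)
  0 0 0 1 1
  0 0 0 0 0
  0 0 0 0 0
  0 0 0 0 0
After step 3: ants at (0,3),(0,4)
  0 0 0 2 2
  0 0 0 0 0
  0 0 0 0 0
  0 0 0 0 0
After step 4: ants at (0,4),(0,3)
  0 0 0 3 3
  0 0 0 0 0
  0 0 0 0 0
  0 0 0 0 0

0 0 0 3 3
0 0 0 0 0
0 0 0 0 0
0 0 0 0 0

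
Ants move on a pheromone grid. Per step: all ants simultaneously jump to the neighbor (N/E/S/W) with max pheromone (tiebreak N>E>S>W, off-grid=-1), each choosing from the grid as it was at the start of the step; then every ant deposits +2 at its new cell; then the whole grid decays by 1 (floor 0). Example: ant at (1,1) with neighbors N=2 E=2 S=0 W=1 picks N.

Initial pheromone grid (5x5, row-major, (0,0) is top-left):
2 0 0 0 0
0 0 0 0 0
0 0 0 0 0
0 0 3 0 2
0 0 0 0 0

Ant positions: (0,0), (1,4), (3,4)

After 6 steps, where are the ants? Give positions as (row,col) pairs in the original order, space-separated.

Step 1: ant0:(0,0)->E->(0,1) | ant1:(1,4)->N->(0,4) | ant2:(3,4)->N->(2,4)
  grid max=2 at (3,2)
Step 2: ant0:(0,1)->W->(0,0) | ant1:(0,4)->S->(1,4) | ant2:(2,4)->S->(3,4)
  grid max=2 at (0,0)
Step 3: ant0:(0,0)->E->(0,1) | ant1:(1,4)->N->(0,4) | ant2:(3,4)->N->(2,4)
  grid max=1 at (0,0)
Step 4: ant0:(0,1)->W->(0,0) | ant1:(0,4)->S->(1,4) | ant2:(2,4)->S->(3,4)
  grid max=2 at (0,0)
Step 5: ant0:(0,0)->E->(0,1) | ant1:(1,4)->N->(0,4) | ant2:(3,4)->N->(2,4)
  grid max=1 at (0,0)
Step 6: ant0:(0,1)->W->(0,0) | ant1:(0,4)->S->(1,4) | ant2:(2,4)->S->(3,4)
  grid max=2 at (0,0)

(0,0) (1,4) (3,4)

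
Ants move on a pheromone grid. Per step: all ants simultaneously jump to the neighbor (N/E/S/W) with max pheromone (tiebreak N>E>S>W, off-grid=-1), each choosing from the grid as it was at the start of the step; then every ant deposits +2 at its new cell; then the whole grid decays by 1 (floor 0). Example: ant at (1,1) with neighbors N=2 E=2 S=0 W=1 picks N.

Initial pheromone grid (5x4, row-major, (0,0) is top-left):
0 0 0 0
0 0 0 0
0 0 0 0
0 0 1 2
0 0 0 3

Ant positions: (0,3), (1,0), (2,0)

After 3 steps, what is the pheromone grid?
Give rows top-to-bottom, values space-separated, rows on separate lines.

After step 1: ants at (1,3),(0,0),(1,0)
  1 0 0 0
  1 0 0 1
  0 0 0 0
  0 0 0 1
  0 0 0 2
After step 2: ants at (0,3),(1,0),(0,0)
  2 0 0 1
  2 0 0 0
  0 0 0 0
  0 0 0 0
  0 0 0 1
After step 3: ants at (1,3),(0,0),(1,0)
  3 0 0 0
  3 0 0 1
  0 0 0 0
  0 0 0 0
  0 0 0 0

3 0 0 0
3 0 0 1
0 0 0 0
0 0 0 0
0 0 0 0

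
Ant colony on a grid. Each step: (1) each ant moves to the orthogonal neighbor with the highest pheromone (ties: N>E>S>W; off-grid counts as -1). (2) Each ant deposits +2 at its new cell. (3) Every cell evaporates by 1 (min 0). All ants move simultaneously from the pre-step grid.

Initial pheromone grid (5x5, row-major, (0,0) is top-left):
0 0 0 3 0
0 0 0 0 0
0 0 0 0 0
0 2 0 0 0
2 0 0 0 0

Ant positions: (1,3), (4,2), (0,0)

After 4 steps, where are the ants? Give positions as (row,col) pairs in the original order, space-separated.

Step 1: ant0:(1,3)->N->(0,3) | ant1:(4,2)->N->(3,2) | ant2:(0,0)->E->(0,1)
  grid max=4 at (0,3)
Step 2: ant0:(0,3)->E->(0,4) | ant1:(3,2)->W->(3,1) | ant2:(0,1)->E->(0,2)
  grid max=3 at (0,3)
Step 3: ant0:(0,4)->W->(0,3) | ant1:(3,1)->N->(2,1) | ant2:(0,2)->E->(0,3)
  grid max=6 at (0,3)
Step 4: ant0:(0,3)->E->(0,4) | ant1:(2,1)->S->(3,1) | ant2:(0,3)->E->(0,4)
  grid max=5 at (0,3)

(0,4) (3,1) (0,4)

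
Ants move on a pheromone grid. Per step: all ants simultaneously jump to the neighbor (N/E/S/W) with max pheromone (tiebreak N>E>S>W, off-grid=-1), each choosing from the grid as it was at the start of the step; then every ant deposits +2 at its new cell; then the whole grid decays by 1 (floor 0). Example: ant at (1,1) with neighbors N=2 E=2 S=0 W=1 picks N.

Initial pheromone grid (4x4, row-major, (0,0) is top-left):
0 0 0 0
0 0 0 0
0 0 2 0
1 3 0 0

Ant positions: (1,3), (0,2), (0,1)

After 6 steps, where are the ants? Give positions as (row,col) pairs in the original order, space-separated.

Step 1: ant0:(1,3)->N->(0,3) | ant1:(0,2)->E->(0,3) | ant2:(0,1)->E->(0,2)
  grid max=3 at (0,3)
Step 2: ant0:(0,3)->W->(0,2) | ant1:(0,3)->W->(0,2) | ant2:(0,2)->E->(0,3)
  grid max=4 at (0,2)
Step 3: ant0:(0,2)->E->(0,3) | ant1:(0,2)->E->(0,3) | ant2:(0,3)->W->(0,2)
  grid max=7 at (0,3)
Step 4: ant0:(0,3)->W->(0,2) | ant1:(0,3)->W->(0,2) | ant2:(0,2)->E->(0,3)
  grid max=8 at (0,2)
Step 5: ant0:(0,2)->E->(0,3) | ant1:(0,2)->E->(0,3) | ant2:(0,3)->W->(0,2)
  grid max=11 at (0,3)
Step 6: ant0:(0,3)->W->(0,2) | ant1:(0,3)->W->(0,2) | ant2:(0,2)->E->(0,3)
  grid max=12 at (0,2)

(0,2) (0,2) (0,3)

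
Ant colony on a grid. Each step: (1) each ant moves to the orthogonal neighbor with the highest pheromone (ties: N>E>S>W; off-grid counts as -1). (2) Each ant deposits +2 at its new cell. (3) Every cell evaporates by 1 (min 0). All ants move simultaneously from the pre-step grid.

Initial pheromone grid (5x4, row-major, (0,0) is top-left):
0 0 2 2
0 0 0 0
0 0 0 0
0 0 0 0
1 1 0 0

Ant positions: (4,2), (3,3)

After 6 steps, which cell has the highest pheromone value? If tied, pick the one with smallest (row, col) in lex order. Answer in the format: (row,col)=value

Step 1: ant0:(4,2)->W->(4,1) | ant1:(3,3)->N->(2,3)
  grid max=2 at (4,1)
Step 2: ant0:(4,1)->N->(3,1) | ant1:(2,3)->N->(1,3)
  grid max=1 at (1,3)
Step 3: ant0:(3,1)->S->(4,1) | ant1:(1,3)->N->(0,3)
  grid max=2 at (4,1)
Step 4: ant0:(4,1)->N->(3,1) | ant1:(0,3)->S->(1,3)
  grid max=1 at (1,3)
Step 5: ant0:(3,1)->S->(4,1) | ant1:(1,3)->N->(0,3)
  grid max=2 at (4,1)
Step 6: ant0:(4,1)->N->(3,1) | ant1:(0,3)->S->(1,3)
  grid max=1 at (1,3)
Final grid:
  0 0 0 0
  0 0 0 1
  0 0 0 0
  0 1 0 0
  0 1 0 0
Max pheromone 1 at (1,3)

Answer: (1,3)=1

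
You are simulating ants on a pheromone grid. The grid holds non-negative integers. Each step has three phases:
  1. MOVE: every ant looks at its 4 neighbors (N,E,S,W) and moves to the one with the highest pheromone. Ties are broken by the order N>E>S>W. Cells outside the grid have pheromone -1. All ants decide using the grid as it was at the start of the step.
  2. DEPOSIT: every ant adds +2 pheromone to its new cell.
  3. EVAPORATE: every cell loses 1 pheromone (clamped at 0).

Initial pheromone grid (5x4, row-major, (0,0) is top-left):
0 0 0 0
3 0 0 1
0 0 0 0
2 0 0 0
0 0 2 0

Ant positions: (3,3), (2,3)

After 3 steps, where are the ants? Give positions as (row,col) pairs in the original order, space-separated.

Step 1: ant0:(3,3)->N->(2,3) | ant1:(2,3)->N->(1,3)
  grid max=2 at (1,0)
Step 2: ant0:(2,3)->N->(1,3) | ant1:(1,3)->S->(2,3)
  grid max=3 at (1,3)
Step 3: ant0:(1,3)->S->(2,3) | ant1:(2,3)->N->(1,3)
  grid max=4 at (1,3)

(2,3) (1,3)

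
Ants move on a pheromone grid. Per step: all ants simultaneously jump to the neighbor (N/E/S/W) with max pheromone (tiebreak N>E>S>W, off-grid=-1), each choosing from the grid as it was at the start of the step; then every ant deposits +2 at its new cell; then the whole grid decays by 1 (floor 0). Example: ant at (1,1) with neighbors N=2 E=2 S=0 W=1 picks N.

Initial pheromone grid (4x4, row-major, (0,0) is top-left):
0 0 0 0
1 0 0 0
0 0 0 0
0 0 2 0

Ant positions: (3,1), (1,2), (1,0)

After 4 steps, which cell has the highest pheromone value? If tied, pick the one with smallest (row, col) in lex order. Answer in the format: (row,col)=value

Step 1: ant0:(3,1)->E->(3,2) | ant1:(1,2)->N->(0,2) | ant2:(1,0)->N->(0,0)
  grid max=3 at (3,2)
Step 2: ant0:(3,2)->N->(2,2) | ant1:(0,2)->E->(0,3) | ant2:(0,0)->E->(0,1)
  grid max=2 at (3,2)
Step 3: ant0:(2,2)->S->(3,2) | ant1:(0,3)->S->(1,3) | ant2:(0,1)->E->(0,2)
  grid max=3 at (3,2)
Step 4: ant0:(3,2)->N->(2,2) | ant1:(1,3)->N->(0,3) | ant2:(0,2)->E->(0,3)
  grid max=3 at (0,3)
Final grid:
  0 0 0 3
  0 0 0 0
  0 0 1 0
  0 0 2 0
Max pheromone 3 at (0,3)

Answer: (0,3)=3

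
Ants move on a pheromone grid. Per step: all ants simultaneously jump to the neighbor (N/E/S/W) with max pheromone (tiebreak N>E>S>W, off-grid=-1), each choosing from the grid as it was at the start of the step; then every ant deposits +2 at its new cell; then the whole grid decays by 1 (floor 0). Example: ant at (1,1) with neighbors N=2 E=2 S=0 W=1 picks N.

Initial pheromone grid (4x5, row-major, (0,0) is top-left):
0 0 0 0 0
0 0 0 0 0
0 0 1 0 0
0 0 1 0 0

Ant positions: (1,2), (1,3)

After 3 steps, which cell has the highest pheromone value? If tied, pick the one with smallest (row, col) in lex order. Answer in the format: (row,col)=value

Step 1: ant0:(1,2)->S->(2,2) | ant1:(1,3)->N->(0,3)
  grid max=2 at (2,2)
Step 2: ant0:(2,2)->N->(1,2) | ant1:(0,3)->E->(0,4)
  grid max=1 at (0,4)
Step 3: ant0:(1,2)->S->(2,2) | ant1:(0,4)->S->(1,4)
  grid max=2 at (2,2)
Final grid:
  0 0 0 0 0
  0 0 0 0 1
  0 0 2 0 0
  0 0 0 0 0
Max pheromone 2 at (2,2)

Answer: (2,2)=2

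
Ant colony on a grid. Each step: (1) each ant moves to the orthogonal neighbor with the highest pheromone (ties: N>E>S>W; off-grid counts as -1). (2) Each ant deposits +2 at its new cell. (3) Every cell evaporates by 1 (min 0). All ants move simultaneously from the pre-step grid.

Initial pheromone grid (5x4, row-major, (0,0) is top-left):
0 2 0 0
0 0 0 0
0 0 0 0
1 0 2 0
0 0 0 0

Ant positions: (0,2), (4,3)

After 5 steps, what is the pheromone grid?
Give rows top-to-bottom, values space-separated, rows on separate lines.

After step 1: ants at (0,1),(3,3)
  0 3 0 0
  0 0 0 0
  0 0 0 0
  0 0 1 1
  0 0 0 0
After step 2: ants at (0,2),(3,2)
  0 2 1 0
  0 0 0 0
  0 0 0 0
  0 0 2 0
  0 0 0 0
After step 3: ants at (0,1),(2,2)
  0 3 0 0
  0 0 0 0
  0 0 1 0
  0 0 1 0
  0 0 0 0
After step 4: ants at (0,2),(3,2)
  0 2 1 0
  0 0 0 0
  0 0 0 0
  0 0 2 0
  0 0 0 0
After step 5: ants at (0,1),(2,2)
  0 3 0 0
  0 0 0 0
  0 0 1 0
  0 0 1 0
  0 0 0 0

0 3 0 0
0 0 0 0
0 0 1 0
0 0 1 0
0 0 0 0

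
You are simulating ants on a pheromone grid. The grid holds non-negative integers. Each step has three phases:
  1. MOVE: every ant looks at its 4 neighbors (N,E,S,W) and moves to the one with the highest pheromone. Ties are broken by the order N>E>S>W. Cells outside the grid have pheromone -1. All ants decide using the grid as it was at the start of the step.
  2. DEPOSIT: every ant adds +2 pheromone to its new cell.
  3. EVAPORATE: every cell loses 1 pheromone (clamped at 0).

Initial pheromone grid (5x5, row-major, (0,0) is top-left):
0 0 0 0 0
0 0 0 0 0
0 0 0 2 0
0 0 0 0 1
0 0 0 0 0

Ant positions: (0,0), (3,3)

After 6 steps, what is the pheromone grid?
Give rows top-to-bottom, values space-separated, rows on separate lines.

After step 1: ants at (0,1),(2,3)
  0 1 0 0 0
  0 0 0 0 0
  0 0 0 3 0
  0 0 0 0 0
  0 0 0 0 0
After step 2: ants at (0,2),(1,3)
  0 0 1 0 0
  0 0 0 1 0
  0 0 0 2 0
  0 0 0 0 0
  0 0 0 0 0
After step 3: ants at (0,3),(2,3)
  0 0 0 1 0
  0 0 0 0 0
  0 0 0 3 0
  0 0 0 0 0
  0 0 0 0 0
After step 4: ants at (0,4),(1,3)
  0 0 0 0 1
  0 0 0 1 0
  0 0 0 2 0
  0 0 0 0 0
  0 0 0 0 0
After step 5: ants at (1,4),(2,3)
  0 0 0 0 0
  0 0 0 0 1
  0 0 0 3 0
  0 0 0 0 0
  0 0 0 0 0
After step 6: ants at (0,4),(1,3)
  0 0 0 0 1
  0 0 0 1 0
  0 0 0 2 0
  0 0 0 0 0
  0 0 0 0 0

0 0 0 0 1
0 0 0 1 0
0 0 0 2 0
0 0 0 0 0
0 0 0 0 0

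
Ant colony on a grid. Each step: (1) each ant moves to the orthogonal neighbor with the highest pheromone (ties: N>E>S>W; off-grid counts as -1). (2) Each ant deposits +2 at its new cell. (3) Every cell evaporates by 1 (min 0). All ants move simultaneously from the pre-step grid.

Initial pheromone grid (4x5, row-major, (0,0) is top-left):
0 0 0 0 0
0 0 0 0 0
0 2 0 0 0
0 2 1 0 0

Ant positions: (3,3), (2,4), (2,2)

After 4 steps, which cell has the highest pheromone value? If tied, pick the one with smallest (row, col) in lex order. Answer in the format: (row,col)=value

Step 1: ant0:(3,3)->W->(3,2) | ant1:(2,4)->N->(1,4) | ant2:(2,2)->W->(2,1)
  grid max=3 at (2,1)
Step 2: ant0:(3,2)->W->(3,1) | ant1:(1,4)->N->(0,4) | ant2:(2,1)->S->(3,1)
  grid max=4 at (3,1)
Step 3: ant0:(3,1)->N->(2,1) | ant1:(0,4)->S->(1,4) | ant2:(3,1)->N->(2,1)
  grid max=5 at (2,1)
Step 4: ant0:(2,1)->S->(3,1) | ant1:(1,4)->N->(0,4) | ant2:(2,1)->S->(3,1)
  grid max=6 at (3,1)
Final grid:
  0 0 0 0 1
  0 0 0 0 0
  0 4 0 0 0
  0 6 0 0 0
Max pheromone 6 at (3,1)

Answer: (3,1)=6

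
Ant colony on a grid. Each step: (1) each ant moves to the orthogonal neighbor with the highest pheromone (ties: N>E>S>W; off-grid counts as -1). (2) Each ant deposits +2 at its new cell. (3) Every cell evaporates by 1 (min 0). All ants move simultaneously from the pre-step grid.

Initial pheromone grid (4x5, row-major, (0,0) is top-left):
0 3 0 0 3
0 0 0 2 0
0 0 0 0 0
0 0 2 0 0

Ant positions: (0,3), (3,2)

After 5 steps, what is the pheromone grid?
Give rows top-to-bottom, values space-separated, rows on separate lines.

After step 1: ants at (0,4),(2,2)
  0 2 0 0 4
  0 0 0 1 0
  0 0 1 0 0
  0 0 1 0 0
After step 2: ants at (1,4),(3,2)
  0 1 0 0 3
  0 0 0 0 1
  0 0 0 0 0
  0 0 2 0 0
After step 3: ants at (0,4),(2,2)
  0 0 0 0 4
  0 0 0 0 0
  0 0 1 0 0
  0 0 1 0 0
After step 4: ants at (1,4),(3,2)
  0 0 0 0 3
  0 0 0 0 1
  0 0 0 0 0
  0 0 2 0 0
After step 5: ants at (0,4),(2,2)
  0 0 0 0 4
  0 0 0 0 0
  0 0 1 0 0
  0 0 1 0 0

0 0 0 0 4
0 0 0 0 0
0 0 1 0 0
0 0 1 0 0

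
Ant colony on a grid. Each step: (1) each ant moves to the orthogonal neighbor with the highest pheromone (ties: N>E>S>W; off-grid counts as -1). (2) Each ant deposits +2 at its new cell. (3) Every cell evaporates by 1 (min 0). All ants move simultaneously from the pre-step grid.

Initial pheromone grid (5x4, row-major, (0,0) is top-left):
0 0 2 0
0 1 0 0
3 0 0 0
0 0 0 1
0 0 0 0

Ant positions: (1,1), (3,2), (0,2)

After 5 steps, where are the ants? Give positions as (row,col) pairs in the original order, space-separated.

Step 1: ant0:(1,1)->N->(0,1) | ant1:(3,2)->E->(3,3) | ant2:(0,2)->E->(0,3)
  grid max=2 at (2,0)
Step 2: ant0:(0,1)->E->(0,2) | ant1:(3,3)->N->(2,3) | ant2:(0,3)->W->(0,2)
  grid max=4 at (0,2)
Step 3: ant0:(0,2)->E->(0,3) | ant1:(2,3)->S->(3,3) | ant2:(0,2)->E->(0,3)
  grid max=3 at (0,2)
Step 4: ant0:(0,3)->W->(0,2) | ant1:(3,3)->N->(2,3) | ant2:(0,3)->W->(0,2)
  grid max=6 at (0,2)
Step 5: ant0:(0,2)->E->(0,3) | ant1:(2,3)->S->(3,3) | ant2:(0,2)->E->(0,3)
  grid max=5 at (0,2)

(0,3) (3,3) (0,3)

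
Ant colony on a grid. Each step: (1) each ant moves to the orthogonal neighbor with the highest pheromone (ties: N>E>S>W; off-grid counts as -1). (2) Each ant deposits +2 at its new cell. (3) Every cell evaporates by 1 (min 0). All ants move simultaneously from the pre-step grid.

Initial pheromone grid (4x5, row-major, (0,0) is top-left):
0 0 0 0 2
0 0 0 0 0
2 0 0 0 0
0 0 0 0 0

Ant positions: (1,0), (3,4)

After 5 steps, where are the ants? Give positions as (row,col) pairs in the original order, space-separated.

Step 1: ant0:(1,0)->S->(2,0) | ant1:(3,4)->N->(2,4)
  grid max=3 at (2,0)
Step 2: ant0:(2,0)->N->(1,0) | ant1:(2,4)->N->(1,4)
  grid max=2 at (2,0)
Step 3: ant0:(1,0)->S->(2,0) | ant1:(1,4)->N->(0,4)
  grid max=3 at (2,0)
Step 4: ant0:(2,0)->N->(1,0) | ant1:(0,4)->S->(1,4)
  grid max=2 at (2,0)
Step 5: ant0:(1,0)->S->(2,0) | ant1:(1,4)->N->(0,4)
  grid max=3 at (2,0)

(2,0) (0,4)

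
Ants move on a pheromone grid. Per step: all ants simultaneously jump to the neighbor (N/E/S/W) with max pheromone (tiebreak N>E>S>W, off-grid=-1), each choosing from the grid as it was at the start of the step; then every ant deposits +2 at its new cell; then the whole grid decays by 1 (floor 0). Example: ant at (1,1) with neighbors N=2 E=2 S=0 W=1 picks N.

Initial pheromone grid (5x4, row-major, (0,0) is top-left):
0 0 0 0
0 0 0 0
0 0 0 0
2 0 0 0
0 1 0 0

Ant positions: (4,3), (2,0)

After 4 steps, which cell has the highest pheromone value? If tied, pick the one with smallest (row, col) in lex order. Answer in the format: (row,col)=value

Step 1: ant0:(4,3)->N->(3,3) | ant1:(2,0)->S->(3,0)
  grid max=3 at (3,0)
Step 2: ant0:(3,3)->N->(2,3) | ant1:(3,0)->N->(2,0)
  grid max=2 at (3,0)
Step 3: ant0:(2,3)->N->(1,3) | ant1:(2,0)->S->(3,0)
  grid max=3 at (3,0)
Step 4: ant0:(1,3)->N->(0,3) | ant1:(3,0)->N->(2,0)
  grid max=2 at (3,0)
Final grid:
  0 0 0 1
  0 0 0 0
  1 0 0 0
  2 0 0 0
  0 0 0 0
Max pheromone 2 at (3,0)

Answer: (3,0)=2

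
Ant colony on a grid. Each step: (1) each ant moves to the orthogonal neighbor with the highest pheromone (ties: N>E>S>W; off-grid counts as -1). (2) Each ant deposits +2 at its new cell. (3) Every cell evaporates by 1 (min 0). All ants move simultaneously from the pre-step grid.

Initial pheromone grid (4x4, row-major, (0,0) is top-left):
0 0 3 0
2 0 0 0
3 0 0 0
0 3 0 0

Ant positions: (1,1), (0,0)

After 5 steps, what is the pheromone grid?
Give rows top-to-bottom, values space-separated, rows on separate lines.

After step 1: ants at (1,0),(1,0)
  0 0 2 0
  5 0 0 0
  2 0 0 0
  0 2 0 0
After step 2: ants at (2,0),(2,0)
  0 0 1 0
  4 0 0 0
  5 0 0 0
  0 1 0 0
After step 3: ants at (1,0),(1,0)
  0 0 0 0
  7 0 0 0
  4 0 0 0
  0 0 0 0
After step 4: ants at (2,0),(2,0)
  0 0 0 0
  6 0 0 0
  7 0 0 0
  0 0 0 0
After step 5: ants at (1,0),(1,0)
  0 0 0 0
  9 0 0 0
  6 0 0 0
  0 0 0 0

0 0 0 0
9 0 0 0
6 0 0 0
0 0 0 0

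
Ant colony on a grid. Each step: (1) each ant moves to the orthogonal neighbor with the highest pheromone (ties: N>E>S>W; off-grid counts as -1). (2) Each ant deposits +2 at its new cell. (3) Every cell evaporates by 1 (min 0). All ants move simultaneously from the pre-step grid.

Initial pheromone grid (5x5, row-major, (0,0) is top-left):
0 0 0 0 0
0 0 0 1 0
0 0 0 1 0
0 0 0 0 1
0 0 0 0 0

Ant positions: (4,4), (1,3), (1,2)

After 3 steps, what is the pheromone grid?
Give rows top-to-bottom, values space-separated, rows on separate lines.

After step 1: ants at (3,4),(2,3),(1,3)
  0 0 0 0 0
  0 0 0 2 0
  0 0 0 2 0
  0 0 0 0 2
  0 0 0 0 0
After step 2: ants at (2,4),(1,3),(2,3)
  0 0 0 0 0
  0 0 0 3 0
  0 0 0 3 1
  0 0 0 0 1
  0 0 0 0 0
After step 3: ants at (2,3),(2,3),(1,3)
  0 0 0 0 0
  0 0 0 4 0
  0 0 0 6 0
  0 0 0 0 0
  0 0 0 0 0

0 0 0 0 0
0 0 0 4 0
0 0 0 6 0
0 0 0 0 0
0 0 0 0 0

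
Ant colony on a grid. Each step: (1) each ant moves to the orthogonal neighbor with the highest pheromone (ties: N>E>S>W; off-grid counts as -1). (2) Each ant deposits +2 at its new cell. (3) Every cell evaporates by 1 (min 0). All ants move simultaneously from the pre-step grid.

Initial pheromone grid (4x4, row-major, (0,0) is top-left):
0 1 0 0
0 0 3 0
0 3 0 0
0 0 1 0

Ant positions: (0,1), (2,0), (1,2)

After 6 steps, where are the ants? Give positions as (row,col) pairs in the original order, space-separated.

Step 1: ant0:(0,1)->E->(0,2) | ant1:(2,0)->E->(2,1) | ant2:(1,2)->N->(0,2)
  grid max=4 at (2,1)
Step 2: ant0:(0,2)->S->(1,2) | ant1:(2,1)->N->(1,1) | ant2:(0,2)->S->(1,2)
  grid max=5 at (1,2)
Step 3: ant0:(1,2)->N->(0,2) | ant1:(1,1)->E->(1,2) | ant2:(1,2)->N->(0,2)
  grid max=6 at (1,2)
Step 4: ant0:(0,2)->S->(1,2) | ant1:(1,2)->N->(0,2) | ant2:(0,2)->S->(1,2)
  grid max=9 at (1,2)
Step 5: ant0:(1,2)->N->(0,2) | ant1:(0,2)->S->(1,2) | ant2:(1,2)->N->(0,2)
  grid max=10 at (1,2)
Step 6: ant0:(0,2)->S->(1,2) | ant1:(1,2)->N->(0,2) | ant2:(0,2)->S->(1,2)
  grid max=13 at (1,2)

(1,2) (0,2) (1,2)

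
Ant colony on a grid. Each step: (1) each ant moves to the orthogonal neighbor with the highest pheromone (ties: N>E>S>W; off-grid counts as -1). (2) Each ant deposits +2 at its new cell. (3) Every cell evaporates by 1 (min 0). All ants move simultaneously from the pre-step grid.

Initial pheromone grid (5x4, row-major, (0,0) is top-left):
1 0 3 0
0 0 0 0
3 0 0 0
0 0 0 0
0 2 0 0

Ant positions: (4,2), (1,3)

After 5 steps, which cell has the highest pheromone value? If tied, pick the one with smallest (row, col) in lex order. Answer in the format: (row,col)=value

Answer: (4,1)=3

Derivation:
Step 1: ant0:(4,2)->W->(4,1) | ant1:(1,3)->N->(0,3)
  grid max=3 at (4,1)
Step 2: ant0:(4,1)->N->(3,1) | ant1:(0,3)->W->(0,2)
  grid max=3 at (0,2)
Step 3: ant0:(3,1)->S->(4,1) | ant1:(0,2)->E->(0,3)
  grid max=3 at (4,1)
Step 4: ant0:(4,1)->N->(3,1) | ant1:(0,3)->W->(0,2)
  grid max=3 at (0,2)
Step 5: ant0:(3,1)->S->(4,1) | ant1:(0,2)->E->(0,3)
  grid max=3 at (4,1)
Final grid:
  0 0 2 1
  0 0 0 0
  0 0 0 0
  0 0 0 0
  0 3 0 0
Max pheromone 3 at (4,1)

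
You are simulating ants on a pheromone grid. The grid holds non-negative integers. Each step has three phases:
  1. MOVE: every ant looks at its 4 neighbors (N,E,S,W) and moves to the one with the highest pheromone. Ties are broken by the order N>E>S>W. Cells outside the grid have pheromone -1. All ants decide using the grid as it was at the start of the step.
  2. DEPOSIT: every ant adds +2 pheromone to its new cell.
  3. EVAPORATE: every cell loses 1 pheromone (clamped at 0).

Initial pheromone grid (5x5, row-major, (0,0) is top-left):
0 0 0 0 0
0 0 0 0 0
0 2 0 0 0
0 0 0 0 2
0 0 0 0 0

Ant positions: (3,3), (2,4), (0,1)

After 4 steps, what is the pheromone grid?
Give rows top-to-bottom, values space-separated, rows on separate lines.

After step 1: ants at (3,4),(3,4),(0,2)
  0 0 1 0 0
  0 0 0 0 0
  0 1 0 0 0
  0 0 0 0 5
  0 0 0 0 0
After step 2: ants at (2,4),(2,4),(0,3)
  0 0 0 1 0
  0 0 0 0 0
  0 0 0 0 3
  0 0 0 0 4
  0 0 0 0 0
After step 3: ants at (3,4),(3,4),(0,4)
  0 0 0 0 1
  0 0 0 0 0
  0 0 0 0 2
  0 0 0 0 7
  0 0 0 0 0
After step 4: ants at (2,4),(2,4),(1,4)
  0 0 0 0 0
  0 0 0 0 1
  0 0 0 0 5
  0 0 0 0 6
  0 0 0 0 0

0 0 0 0 0
0 0 0 0 1
0 0 0 0 5
0 0 0 0 6
0 0 0 0 0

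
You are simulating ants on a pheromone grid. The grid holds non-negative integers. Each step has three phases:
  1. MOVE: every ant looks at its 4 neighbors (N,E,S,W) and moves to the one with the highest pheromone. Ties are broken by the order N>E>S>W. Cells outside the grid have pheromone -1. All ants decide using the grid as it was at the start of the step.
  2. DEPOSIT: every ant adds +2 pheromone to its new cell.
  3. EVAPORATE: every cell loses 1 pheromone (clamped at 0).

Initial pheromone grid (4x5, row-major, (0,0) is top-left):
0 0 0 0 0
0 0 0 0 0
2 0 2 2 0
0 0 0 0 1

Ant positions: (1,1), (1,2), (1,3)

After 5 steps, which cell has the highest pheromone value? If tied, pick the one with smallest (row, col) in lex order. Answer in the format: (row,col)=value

Answer: (2,2)=7

Derivation:
Step 1: ant0:(1,1)->N->(0,1) | ant1:(1,2)->S->(2,2) | ant2:(1,3)->S->(2,3)
  grid max=3 at (2,2)
Step 2: ant0:(0,1)->E->(0,2) | ant1:(2,2)->E->(2,3) | ant2:(2,3)->W->(2,2)
  grid max=4 at (2,2)
Step 3: ant0:(0,2)->E->(0,3) | ant1:(2,3)->W->(2,2) | ant2:(2,2)->E->(2,3)
  grid max=5 at (2,2)
Step 4: ant0:(0,3)->E->(0,4) | ant1:(2,2)->E->(2,3) | ant2:(2,3)->W->(2,2)
  grid max=6 at (2,2)
Step 5: ant0:(0,4)->S->(1,4) | ant1:(2,3)->W->(2,2) | ant2:(2,2)->E->(2,3)
  grid max=7 at (2,2)
Final grid:
  0 0 0 0 0
  0 0 0 0 1
  0 0 7 7 0
  0 0 0 0 0
Max pheromone 7 at (2,2)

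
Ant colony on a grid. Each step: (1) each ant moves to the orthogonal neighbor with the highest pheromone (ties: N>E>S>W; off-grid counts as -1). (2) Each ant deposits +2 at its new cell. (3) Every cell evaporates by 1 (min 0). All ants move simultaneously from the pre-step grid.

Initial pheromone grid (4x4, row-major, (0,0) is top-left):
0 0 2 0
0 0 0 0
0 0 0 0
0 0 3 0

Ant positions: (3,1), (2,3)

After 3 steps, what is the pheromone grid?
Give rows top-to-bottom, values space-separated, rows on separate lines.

After step 1: ants at (3,2),(1,3)
  0 0 1 0
  0 0 0 1
  0 0 0 0
  0 0 4 0
After step 2: ants at (2,2),(0,3)
  0 0 0 1
  0 0 0 0
  0 0 1 0
  0 0 3 0
After step 3: ants at (3,2),(1,3)
  0 0 0 0
  0 0 0 1
  0 0 0 0
  0 0 4 0

0 0 0 0
0 0 0 1
0 0 0 0
0 0 4 0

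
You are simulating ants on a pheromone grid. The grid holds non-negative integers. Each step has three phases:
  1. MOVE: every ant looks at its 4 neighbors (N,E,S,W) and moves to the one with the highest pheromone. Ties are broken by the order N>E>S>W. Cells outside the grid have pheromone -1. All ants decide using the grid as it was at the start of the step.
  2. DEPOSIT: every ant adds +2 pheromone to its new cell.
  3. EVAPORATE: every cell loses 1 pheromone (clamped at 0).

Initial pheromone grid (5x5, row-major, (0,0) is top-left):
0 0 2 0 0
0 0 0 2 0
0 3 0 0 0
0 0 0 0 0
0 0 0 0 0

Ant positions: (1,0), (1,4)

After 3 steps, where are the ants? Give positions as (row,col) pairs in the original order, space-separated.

Step 1: ant0:(1,0)->N->(0,0) | ant1:(1,4)->W->(1,3)
  grid max=3 at (1,3)
Step 2: ant0:(0,0)->E->(0,1) | ant1:(1,3)->N->(0,3)
  grid max=2 at (1,3)
Step 3: ant0:(0,1)->E->(0,2) | ant1:(0,3)->S->(1,3)
  grid max=3 at (1,3)

(0,2) (1,3)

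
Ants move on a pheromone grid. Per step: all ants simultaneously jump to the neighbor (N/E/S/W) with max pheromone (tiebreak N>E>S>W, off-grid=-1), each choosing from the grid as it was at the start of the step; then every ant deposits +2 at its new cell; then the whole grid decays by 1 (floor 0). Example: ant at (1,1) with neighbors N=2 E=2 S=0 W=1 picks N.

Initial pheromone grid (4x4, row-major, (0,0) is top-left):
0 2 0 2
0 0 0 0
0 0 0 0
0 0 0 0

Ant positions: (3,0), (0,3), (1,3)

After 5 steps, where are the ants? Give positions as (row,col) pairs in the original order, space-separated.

Step 1: ant0:(3,0)->N->(2,0) | ant1:(0,3)->S->(1,3) | ant2:(1,3)->N->(0,3)
  grid max=3 at (0,3)
Step 2: ant0:(2,0)->N->(1,0) | ant1:(1,3)->N->(0,3) | ant2:(0,3)->S->(1,3)
  grid max=4 at (0,3)
Step 3: ant0:(1,0)->N->(0,0) | ant1:(0,3)->S->(1,3) | ant2:(1,3)->N->(0,3)
  grid max=5 at (0,3)
Step 4: ant0:(0,0)->E->(0,1) | ant1:(1,3)->N->(0,3) | ant2:(0,3)->S->(1,3)
  grid max=6 at (0,3)
Step 5: ant0:(0,1)->E->(0,2) | ant1:(0,3)->S->(1,3) | ant2:(1,3)->N->(0,3)
  grid max=7 at (0,3)

(0,2) (1,3) (0,3)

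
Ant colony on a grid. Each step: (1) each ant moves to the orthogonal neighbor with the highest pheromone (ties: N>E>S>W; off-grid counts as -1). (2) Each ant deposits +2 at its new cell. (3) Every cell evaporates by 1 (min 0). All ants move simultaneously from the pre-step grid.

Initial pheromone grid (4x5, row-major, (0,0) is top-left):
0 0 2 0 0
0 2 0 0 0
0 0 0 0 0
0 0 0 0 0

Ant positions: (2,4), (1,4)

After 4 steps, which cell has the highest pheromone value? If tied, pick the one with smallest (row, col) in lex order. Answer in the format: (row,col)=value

Step 1: ant0:(2,4)->N->(1,4) | ant1:(1,4)->N->(0,4)
  grid max=1 at (0,2)
Step 2: ant0:(1,4)->N->(0,4) | ant1:(0,4)->S->(1,4)
  grid max=2 at (0,4)
Step 3: ant0:(0,4)->S->(1,4) | ant1:(1,4)->N->(0,4)
  grid max=3 at (0,4)
Step 4: ant0:(1,4)->N->(0,4) | ant1:(0,4)->S->(1,4)
  grid max=4 at (0,4)
Final grid:
  0 0 0 0 4
  0 0 0 0 4
  0 0 0 0 0
  0 0 0 0 0
Max pheromone 4 at (0,4)

Answer: (0,4)=4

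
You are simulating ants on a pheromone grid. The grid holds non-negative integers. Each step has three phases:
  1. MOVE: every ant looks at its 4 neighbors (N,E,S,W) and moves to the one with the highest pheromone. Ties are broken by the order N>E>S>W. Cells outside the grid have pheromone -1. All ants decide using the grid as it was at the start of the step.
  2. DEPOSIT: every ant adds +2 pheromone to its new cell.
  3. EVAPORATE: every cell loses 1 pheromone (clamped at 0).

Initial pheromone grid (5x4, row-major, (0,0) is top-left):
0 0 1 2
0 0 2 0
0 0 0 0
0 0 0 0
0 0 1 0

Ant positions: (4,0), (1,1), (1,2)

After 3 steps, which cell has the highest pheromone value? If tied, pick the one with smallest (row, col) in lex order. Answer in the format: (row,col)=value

Answer: (1,2)=5

Derivation:
Step 1: ant0:(4,0)->N->(3,0) | ant1:(1,1)->E->(1,2) | ant2:(1,2)->N->(0,2)
  grid max=3 at (1,2)
Step 2: ant0:(3,0)->N->(2,0) | ant1:(1,2)->N->(0,2) | ant2:(0,2)->S->(1,2)
  grid max=4 at (1,2)
Step 3: ant0:(2,0)->N->(1,0) | ant1:(0,2)->S->(1,2) | ant2:(1,2)->N->(0,2)
  grid max=5 at (1,2)
Final grid:
  0 0 4 0
  1 0 5 0
  0 0 0 0
  0 0 0 0
  0 0 0 0
Max pheromone 5 at (1,2)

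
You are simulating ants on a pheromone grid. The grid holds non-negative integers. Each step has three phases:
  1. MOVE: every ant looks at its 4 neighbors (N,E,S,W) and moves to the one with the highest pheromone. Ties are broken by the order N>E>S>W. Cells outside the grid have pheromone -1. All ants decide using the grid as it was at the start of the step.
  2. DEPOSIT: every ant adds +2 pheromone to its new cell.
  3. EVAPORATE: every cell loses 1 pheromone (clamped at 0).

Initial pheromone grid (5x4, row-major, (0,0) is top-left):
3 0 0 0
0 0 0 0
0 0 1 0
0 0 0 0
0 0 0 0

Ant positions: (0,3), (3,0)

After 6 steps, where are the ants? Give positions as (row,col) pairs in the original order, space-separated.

Step 1: ant0:(0,3)->S->(1,3) | ant1:(3,0)->N->(2,0)
  grid max=2 at (0,0)
Step 2: ant0:(1,3)->N->(0,3) | ant1:(2,0)->N->(1,0)
  grid max=1 at (0,0)
Step 3: ant0:(0,3)->S->(1,3) | ant1:(1,0)->N->(0,0)
  grid max=2 at (0,0)
Step 4: ant0:(1,3)->N->(0,3) | ant1:(0,0)->E->(0,1)
  grid max=1 at (0,0)
Step 5: ant0:(0,3)->S->(1,3) | ant1:(0,1)->W->(0,0)
  grid max=2 at (0,0)
Step 6: ant0:(1,3)->N->(0,3) | ant1:(0,0)->E->(0,1)
  grid max=1 at (0,0)

(0,3) (0,1)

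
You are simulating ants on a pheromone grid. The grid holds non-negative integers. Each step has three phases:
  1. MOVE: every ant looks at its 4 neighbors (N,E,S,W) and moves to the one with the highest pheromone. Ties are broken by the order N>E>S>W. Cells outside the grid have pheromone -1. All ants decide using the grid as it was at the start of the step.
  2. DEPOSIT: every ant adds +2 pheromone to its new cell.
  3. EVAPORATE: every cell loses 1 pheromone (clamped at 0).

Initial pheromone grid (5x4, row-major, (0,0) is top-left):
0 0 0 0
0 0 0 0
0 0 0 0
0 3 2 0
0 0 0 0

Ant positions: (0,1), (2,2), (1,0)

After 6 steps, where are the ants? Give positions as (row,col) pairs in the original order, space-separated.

Step 1: ant0:(0,1)->E->(0,2) | ant1:(2,2)->S->(3,2) | ant2:(1,0)->N->(0,0)
  grid max=3 at (3,2)
Step 2: ant0:(0,2)->E->(0,3) | ant1:(3,2)->W->(3,1) | ant2:(0,0)->E->(0,1)
  grid max=3 at (3,1)
Step 3: ant0:(0,3)->S->(1,3) | ant1:(3,1)->E->(3,2) | ant2:(0,1)->E->(0,2)
  grid max=3 at (3,2)
Step 4: ant0:(1,3)->N->(0,3) | ant1:(3,2)->W->(3,1) | ant2:(0,2)->E->(0,3)
  grid max=3 at (0,3)
Step 5: ant0:(0,3)->S->(1,3) | ant1:(3,1)->E->(3,2) | ant2:(0,3)->S->(1,3)
  grid max=3 at (1,3)
Step 6: ant0:(1,3)->N->(0,3) | ant1:(3,2)->W->(3,1) | ant2:(1,3)->N->(0,3)
  grid max=5 at (0,3)

(0,3) (3,1) (0,3)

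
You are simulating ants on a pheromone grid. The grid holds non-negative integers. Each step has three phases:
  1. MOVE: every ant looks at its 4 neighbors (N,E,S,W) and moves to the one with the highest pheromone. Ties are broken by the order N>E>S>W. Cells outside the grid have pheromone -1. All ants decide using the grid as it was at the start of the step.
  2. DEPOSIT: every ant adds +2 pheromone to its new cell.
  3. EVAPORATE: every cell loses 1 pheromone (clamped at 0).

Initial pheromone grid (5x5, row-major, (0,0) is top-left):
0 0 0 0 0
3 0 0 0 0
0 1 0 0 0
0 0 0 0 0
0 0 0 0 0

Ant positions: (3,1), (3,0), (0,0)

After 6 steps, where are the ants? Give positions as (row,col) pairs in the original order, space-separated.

Step 1: ant0:(3,1)->N->(2,1) | ant1:(3,0)->N->(2,0) | ant2:(0,0)->S->(1,0)
  grid max=4 at (1,0)
Step 2: ant0:(2,1)->W->(2,0) | ant1:(2,0)->N->(1,0) | ant2:(1,0)->S->(2,0)
  grid max=5 at (1,0)
Step 3: ant0:(2,0)->N->(1,0) | ant1:(1,0)->S->(2,0) | ant2:(2,0)->N->(1,0)
  grid max=8 at (1,0)
Step 4: ant0:(1,0)->S->(2,0) | ant1:(2,0)->N->(1,0) | ant2:(1,0)->S->(2,0)
  grid max=9 at (1,0)
Step 5: ant0:(2,0)->N->(1,0) | ant1:(1,0)->S->(2,0) | ant2:(2,0)->N->(1,0)
  grid max=12 at (1,0)
Step 6: ant0:(1,0)->S->(2,0) | ant1:(2,0)->N->(1,0) | ant2:(1,0)->S->(2,0)
  grid max=13 at (1,0)

(2,0) (1,0) (2,0)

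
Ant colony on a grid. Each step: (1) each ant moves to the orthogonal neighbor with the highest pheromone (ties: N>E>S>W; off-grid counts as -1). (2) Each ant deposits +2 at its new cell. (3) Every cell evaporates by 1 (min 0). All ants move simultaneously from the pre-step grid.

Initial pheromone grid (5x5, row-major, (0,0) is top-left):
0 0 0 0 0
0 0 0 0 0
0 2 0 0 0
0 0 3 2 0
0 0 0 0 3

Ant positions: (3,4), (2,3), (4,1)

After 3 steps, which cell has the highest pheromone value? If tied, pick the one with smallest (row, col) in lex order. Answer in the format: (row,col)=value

Answer: (3,3)=5

Derivation:
Step 1: ant0:(3,4)->S->(4,4) | ant1:(2,3)->S->(3,3) | ant2:(4,1)->N->(3,1)
  grid max=4 at (4,4)
Step 2: ant0:(4,4)->N->(3,4) | ant1:(3,3)->W->(3,2) | ant2:(3,1)->E->(3,2)
  grid max=5 at (3,2)
Step 3: ant0:(3,4)->S->(4,4) | ant1:(3,2)->E->(3,3) | ant2:(3,2)->E->(3,3)
  grid max=5 at (3,3)
Final grid:
  0 0 0 0 0
  0 0 0 0 0
  0 0 0 0 0
  0 0 4 5 0
  0 0 0 0 4
Max pheromone 5 at (3,3)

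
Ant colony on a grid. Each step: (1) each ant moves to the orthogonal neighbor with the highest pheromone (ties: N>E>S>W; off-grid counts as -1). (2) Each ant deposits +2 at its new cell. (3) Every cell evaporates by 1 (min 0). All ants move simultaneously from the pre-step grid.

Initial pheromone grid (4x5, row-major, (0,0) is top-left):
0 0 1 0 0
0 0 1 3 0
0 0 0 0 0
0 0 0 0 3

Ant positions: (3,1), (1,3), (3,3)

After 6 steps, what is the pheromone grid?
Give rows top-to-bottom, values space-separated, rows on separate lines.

After step 1: ants at (2,1),(1,2),(3,4)
  0 0 0 0 0
  0 0 2 2 0
  0 1 0 0 0
  0 0 0 0 4
After step 2: ants at (1,1),(1,3),(2,4)
  0 0 0 0 0
  0 1 1 3 0
  0 0 0 0 1
  0 0 0 0 3
After step 3: ants at (1,2),(1,2),(3,4)
  0 0 0 0 0
  0 0 4 2 0
  0 0 0 0 0
  0 0 0 0 4
After step 4: ants at (1,3),(1,3),(2,4)
  0 0 0 0 0
  0 0 3 5 0
  0 0 0 0 1
  0 0 0 0 3
After step 5: ants at (1,2),(1,2),(3,4)
  0 0 0 0 0
  0 0 6 4 0
  0 0 0 0 0
  0 0 0 0 4
After step 6: ants at (1,3),(1,3),(2,4)
  0 0 0 0 0
  0 0 5 7 0
  0 0 0 0 1
  0 0 0 0 3

0 0 0 0 0
0 0 5 7 0
0 0 0 0 1
0 0 0 0 3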